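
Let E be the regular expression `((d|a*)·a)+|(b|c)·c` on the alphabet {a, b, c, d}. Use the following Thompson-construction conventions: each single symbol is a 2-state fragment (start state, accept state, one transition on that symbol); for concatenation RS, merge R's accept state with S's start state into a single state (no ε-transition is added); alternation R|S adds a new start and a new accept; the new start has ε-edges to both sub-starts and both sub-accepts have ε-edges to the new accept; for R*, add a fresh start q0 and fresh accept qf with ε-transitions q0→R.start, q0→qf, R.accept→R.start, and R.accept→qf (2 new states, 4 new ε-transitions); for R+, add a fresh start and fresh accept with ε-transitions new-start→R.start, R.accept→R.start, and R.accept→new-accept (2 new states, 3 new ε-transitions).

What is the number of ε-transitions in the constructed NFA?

19

Per subexpression:
Each of the 6 symbol leaves contributes 0 ε-transitions.
  a* → 4 ε-transitions
  d|a* → 8 ε-transitions
  (d|a*)·a → 8 ε-transitions
  ((d|a*)·a)+ → 11 ε-transitions
  b|c → 4 ε-transitions
  (b|c)·c → 4 ε-transitions
  ((d|a*)·a)+|(b|c)·c → 19 ε-transitions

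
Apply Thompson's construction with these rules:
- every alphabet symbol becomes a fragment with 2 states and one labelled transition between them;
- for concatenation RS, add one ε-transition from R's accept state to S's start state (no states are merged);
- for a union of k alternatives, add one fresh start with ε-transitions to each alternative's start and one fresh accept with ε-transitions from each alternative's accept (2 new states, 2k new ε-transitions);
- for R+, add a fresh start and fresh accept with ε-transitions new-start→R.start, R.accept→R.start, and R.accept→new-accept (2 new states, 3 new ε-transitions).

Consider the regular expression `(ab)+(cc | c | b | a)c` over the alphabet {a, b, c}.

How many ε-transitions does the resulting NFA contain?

Building bottom-up:
Each of the 8 symbol leaves contributes 0 ε-transitions.
  ab : 1 ε-transition
  (ab)+ : 4 ε-transitions
  cc : 1 ε-transition
  cc | c | b | a : 9 ε-transitions
  (ab)+(cc | c | b | a)c : 15 ε-transitions

15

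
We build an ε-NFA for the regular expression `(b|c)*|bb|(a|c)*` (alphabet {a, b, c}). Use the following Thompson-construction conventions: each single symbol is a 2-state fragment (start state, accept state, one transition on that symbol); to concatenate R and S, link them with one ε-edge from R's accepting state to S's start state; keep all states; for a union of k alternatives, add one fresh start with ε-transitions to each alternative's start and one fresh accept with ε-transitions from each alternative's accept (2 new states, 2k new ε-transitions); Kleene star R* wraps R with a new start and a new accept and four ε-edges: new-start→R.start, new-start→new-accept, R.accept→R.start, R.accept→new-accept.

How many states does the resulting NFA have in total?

22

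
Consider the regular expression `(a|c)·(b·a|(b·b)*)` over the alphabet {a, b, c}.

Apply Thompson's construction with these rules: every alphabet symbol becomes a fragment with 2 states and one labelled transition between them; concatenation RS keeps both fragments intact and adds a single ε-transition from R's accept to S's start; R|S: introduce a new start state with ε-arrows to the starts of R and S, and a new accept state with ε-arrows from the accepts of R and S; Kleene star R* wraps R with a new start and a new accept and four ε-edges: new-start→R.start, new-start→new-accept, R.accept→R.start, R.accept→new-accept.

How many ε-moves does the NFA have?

15

By structural recursion:
Each of the 6 symbol leaves contributes 0 ε-transitions.
  a|c → 4 ε-transitions
  b·a → 1 ε-transition
  b·b → 1 ε-transition
  (b·b)* → 5 ε-transitions
  b·a|(b·b)* → 10 ε-transitions
  (a|c)·(b·a|(b·b)*) → 15 ε-transitions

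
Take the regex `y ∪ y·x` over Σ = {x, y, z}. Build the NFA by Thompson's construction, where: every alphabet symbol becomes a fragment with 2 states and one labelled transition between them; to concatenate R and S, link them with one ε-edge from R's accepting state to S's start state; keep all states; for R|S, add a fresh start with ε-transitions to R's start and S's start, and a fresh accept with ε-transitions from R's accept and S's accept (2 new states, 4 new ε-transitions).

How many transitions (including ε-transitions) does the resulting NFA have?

Bottom-up over the parse tree:
Each of the 3 symbol leaves contributes 1 transition (1 symbol, 0 ε).
  y·x : 3 transitions (2 symbol, 1 ε)
  y ∪ y·x : 8 transitions (3 symbol, 5 ε)

8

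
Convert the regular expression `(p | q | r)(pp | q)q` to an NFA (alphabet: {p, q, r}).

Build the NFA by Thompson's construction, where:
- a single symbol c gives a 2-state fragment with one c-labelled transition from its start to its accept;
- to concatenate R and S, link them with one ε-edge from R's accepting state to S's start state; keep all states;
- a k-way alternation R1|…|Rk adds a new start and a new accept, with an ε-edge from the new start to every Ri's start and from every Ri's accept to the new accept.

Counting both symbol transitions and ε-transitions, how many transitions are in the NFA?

20

Building bottom-up:
Each of the 7 symbol leaves contributes 1 transition (1 symbol, 0 ε).
  p | q | r = 9 transitions (3 symbol, 6 ε)
  pp = 3 transitions (2 symbol, 1 ε)
  pp | q = 8 transitions (3 symbol, 5 ε)
  (p | q | r)(pp | q)q = 20 transitions (7 symbol, 13 ε)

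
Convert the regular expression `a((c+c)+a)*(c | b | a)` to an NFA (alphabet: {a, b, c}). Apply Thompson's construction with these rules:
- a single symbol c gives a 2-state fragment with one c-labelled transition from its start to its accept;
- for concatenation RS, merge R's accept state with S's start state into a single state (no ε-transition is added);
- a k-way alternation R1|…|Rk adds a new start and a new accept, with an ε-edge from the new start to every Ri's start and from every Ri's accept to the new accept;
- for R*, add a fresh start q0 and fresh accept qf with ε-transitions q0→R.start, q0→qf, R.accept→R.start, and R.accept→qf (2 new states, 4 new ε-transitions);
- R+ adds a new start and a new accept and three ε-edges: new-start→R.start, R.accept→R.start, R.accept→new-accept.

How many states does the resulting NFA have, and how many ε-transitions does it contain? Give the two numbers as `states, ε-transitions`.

18, 16

By structural recursion:
Each of the 7 symbol leaves contributes 2 states and 0 ε-transitions.
  c+ → 4 states, 3 ε-transitions
  c+c → 5 states, 3 ε-transitions
  (c+c)+ → 7 states, 6 ε-transitions
  (c+c)+a → 8 states, 6 ε-transitions
  ((c+c)+a)* → 10 states, 10 ε-transitions
  c | b | a → 8 states, 6 ε-transitions
  a((c+c)+a)*(c | b | a) → 18 states, 16 ε-transitions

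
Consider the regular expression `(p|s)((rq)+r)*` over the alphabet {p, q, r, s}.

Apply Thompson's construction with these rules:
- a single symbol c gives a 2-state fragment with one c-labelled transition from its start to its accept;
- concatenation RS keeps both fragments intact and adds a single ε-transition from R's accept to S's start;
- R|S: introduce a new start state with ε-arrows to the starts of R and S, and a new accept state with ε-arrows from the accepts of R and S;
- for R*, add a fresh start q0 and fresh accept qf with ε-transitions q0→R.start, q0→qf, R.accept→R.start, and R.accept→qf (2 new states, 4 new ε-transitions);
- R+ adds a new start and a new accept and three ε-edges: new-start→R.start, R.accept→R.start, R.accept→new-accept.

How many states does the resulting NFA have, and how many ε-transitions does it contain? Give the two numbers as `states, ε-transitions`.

Per subexpression:
Each of the 5 symbol leaves contributes 2 states and 0 ε-transitions.
  p|s : 6 states, 4 ε-transitions
  rq : 4 states, 1 ε-transition
  (rq)+ : 6 states, 4 ε-transitions
  (rq)+r : 8 states, 5 ε-transitions
  ((rq)+r)* : 10 states, 9 ε-transitions
  (p|s)((rq)+r)* : 16 states, 14 ε-transitions

16, 14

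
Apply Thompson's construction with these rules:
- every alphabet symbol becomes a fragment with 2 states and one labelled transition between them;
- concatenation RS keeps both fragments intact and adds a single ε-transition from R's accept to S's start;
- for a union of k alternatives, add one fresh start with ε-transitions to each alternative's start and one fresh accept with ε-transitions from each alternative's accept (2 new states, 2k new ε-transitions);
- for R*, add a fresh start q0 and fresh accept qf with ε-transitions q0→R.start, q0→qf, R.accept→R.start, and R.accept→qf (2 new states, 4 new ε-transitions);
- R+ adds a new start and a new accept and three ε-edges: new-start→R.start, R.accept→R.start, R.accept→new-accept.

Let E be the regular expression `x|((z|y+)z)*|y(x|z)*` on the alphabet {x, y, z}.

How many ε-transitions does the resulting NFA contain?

Per subexpression:
Each of the 7 symbol leaves contributes 0 ε-transitions.
  y+ — 3 ε-transitions
  z|y+ — 7 ε-transitions
  (z|y+)z — 8 ε-transitions
  ((z|y+)z)* — 12 ε-transitions
  x|z — 4 ε-transitions
  (x|z)* — 8 ε-transitions
  y(x|z)* — 9 ε-transitions
  x|((z|y+)z)*|y(x|z)* — 27 ε-transitions

27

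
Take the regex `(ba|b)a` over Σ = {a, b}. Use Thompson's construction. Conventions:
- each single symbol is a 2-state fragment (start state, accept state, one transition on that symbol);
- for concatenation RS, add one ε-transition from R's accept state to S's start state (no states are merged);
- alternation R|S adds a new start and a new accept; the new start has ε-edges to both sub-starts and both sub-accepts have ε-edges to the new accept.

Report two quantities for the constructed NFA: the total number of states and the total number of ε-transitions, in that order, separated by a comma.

Recursing over subexpressions:
Each of the 4 symbol leaves contributes 2 states and 0 ε-transitions.
  ba = 4 states, 1 ε-transition
  ba|b = 8 states, 5 ε-transitions
  (ba|b)a = 10 states, 6 ε-transitions

10, 6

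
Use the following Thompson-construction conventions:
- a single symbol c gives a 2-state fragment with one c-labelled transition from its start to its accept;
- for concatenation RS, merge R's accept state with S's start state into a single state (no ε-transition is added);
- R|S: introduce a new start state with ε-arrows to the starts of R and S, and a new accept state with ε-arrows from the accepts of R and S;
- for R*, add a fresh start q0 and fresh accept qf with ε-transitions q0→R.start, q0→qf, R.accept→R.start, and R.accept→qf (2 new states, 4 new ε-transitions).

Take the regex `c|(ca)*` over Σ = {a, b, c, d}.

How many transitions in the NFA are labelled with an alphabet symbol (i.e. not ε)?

3

Recursing over subexpressions:
Each of the 3 symbol leaves contributes exactly 1 symbol transition.
  ca = 2 symbol transitions
  (ca)* = 2 symbol transitions
  c|(ca)* = 3 symbol transitions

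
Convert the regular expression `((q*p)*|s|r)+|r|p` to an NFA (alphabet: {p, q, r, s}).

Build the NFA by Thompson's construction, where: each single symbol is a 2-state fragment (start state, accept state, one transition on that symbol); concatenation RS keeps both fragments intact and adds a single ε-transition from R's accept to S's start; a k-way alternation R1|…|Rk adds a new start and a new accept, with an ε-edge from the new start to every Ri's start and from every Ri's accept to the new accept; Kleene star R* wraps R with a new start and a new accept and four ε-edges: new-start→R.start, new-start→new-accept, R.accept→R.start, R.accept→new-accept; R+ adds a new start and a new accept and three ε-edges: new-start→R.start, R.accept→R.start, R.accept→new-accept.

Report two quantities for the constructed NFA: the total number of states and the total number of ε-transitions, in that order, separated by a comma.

22, 24

Building bottom-up:
Each of the 6 symbol leaves contributes 2 states and 0 ε-transitions.
  q* → 4 states, 4 ε-transitions
  q*p → 6 states, 5 ε-transitions
  (q*p)* → 8 states, 9 ε-transitions
  (q*p)*|s|r → 14 states, 15 ε-transitions
  ((q*p)*|s|r)+ → 16 states, 18 ε-transitions
  ((q*p)*|s|r)+|r|p → 22 states, 24 ε-transitions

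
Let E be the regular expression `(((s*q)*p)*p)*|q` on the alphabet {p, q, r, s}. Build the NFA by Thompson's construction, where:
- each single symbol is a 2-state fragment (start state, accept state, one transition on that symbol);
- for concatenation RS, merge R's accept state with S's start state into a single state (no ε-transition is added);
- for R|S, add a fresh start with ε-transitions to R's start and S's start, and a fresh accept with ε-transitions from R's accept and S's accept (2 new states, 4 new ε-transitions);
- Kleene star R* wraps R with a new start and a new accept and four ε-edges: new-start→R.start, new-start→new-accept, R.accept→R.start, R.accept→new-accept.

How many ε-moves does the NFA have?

20

By structural recursion:
Each of the 5 symbol leaves contributes 0 ε-transitions.
  s* = 4 ε-transitions
  s*q = 4 ε-transitions
  (s*q)* = 8 ε-transitions
  (s*q)*p = 8 ε-transitions
  ((s*q)*p)* = 12 ε-transitions
  ((s*q)*p)*p = 12 ε-transitions
  (((s*q)*p)*p)* = 16 ε-transitions
  (((s*q)*p)*p)*|q = 20 ε-transitions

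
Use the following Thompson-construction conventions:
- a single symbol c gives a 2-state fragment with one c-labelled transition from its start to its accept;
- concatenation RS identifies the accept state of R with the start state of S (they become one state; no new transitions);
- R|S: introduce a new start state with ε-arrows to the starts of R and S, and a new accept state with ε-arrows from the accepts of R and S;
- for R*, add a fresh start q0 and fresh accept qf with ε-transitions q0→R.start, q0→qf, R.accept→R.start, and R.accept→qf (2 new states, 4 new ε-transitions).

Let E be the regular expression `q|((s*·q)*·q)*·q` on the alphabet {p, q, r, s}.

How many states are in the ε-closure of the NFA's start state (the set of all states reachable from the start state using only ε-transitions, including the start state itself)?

9

Work bottom-up. For each fragment F, track |ε-closure(F.start)| and whether F's accept lies in that closure (i.e. whether F accepts ε). A single-symbol fragment has closure size 1 and does not accept ε.
  s* → new start has ε-edges to the inner start and to the new accept, so C = 2 + 1 = 3
  s*·q → C = 3 + (1−1) = 3 (closure spills across the concat boundary because the left factor accepts ε)
  (s*·q)* → C = 1 (new start) + 3 (body) + 1 (new accept) = 5
  (s*·q)*·q → C = 5 + (1−1) = 5 (closure spills across the concat boundary because the left factor accepts ε)
  ((s*·q)*·q)* → C = 1 (new start) + 5 (body) + 1 (new accept) = 7
  ((s*·q)*·q)*·q → the left operand accepts ε, so the closure extends into the next operand (the shared merged state is already counted); C = 7 + (1−1) = 7
  q|((s*·q)*·q)*·q → new start ε-reaches every alternative's start; none of them accept ε, so the new accept is not reached: C = 1 + 1 + 7 = 9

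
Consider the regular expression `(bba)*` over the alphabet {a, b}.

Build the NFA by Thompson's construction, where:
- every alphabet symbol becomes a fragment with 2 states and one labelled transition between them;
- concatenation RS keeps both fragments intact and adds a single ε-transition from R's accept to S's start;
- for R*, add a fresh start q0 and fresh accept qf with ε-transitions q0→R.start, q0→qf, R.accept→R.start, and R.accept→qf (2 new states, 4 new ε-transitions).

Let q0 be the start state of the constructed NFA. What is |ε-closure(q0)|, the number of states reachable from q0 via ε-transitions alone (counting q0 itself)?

3

Compute the ε-closure size of each fragment's start state recursively; a symbol fragment's start has no outgoing ε-edge, so its closure is just itself (size 1).
  bba — |ε-closure| equals the left operand's closure size = 1 (its accept is not ε-reachable, so the closure stops there)
  (bba)* — new start has ε-edges to the inner start and to the new accept, so |ε-closure| = 2 + 1 = 3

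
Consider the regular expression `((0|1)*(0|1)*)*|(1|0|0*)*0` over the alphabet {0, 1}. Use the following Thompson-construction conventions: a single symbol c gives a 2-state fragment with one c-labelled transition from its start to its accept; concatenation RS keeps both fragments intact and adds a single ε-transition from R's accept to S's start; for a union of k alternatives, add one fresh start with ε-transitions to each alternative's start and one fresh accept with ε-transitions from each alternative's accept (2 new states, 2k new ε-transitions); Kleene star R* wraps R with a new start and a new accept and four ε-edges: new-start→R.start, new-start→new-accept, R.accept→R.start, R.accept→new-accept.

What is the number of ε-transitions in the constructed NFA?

40

Bottom-up over the parse tree:
Each of the 8 symbol leaves contributes 0 ε-transitions.
  0|1 : 4 ε-transitions
  (0|1)* : 8 ε-transitions
  0|1 : 4 ε-transitions
  (0|1)* : 8 ε-transitions
  (0|1)*(0|1)* : 17 ε-transitions
  ((0|1)*(0|1)*)* : 21 ε-transitions
  0* : 4 ε-transitions
  1|0|0* : 10 ε-transitions
  (1|0|0*)* : 14 ε-transitions
  (1|0|0*)*0 : 15 ε-transitions
  ((0|1)*(0|1)*)*|(1|0|0*)*0 : 40 ε-transitions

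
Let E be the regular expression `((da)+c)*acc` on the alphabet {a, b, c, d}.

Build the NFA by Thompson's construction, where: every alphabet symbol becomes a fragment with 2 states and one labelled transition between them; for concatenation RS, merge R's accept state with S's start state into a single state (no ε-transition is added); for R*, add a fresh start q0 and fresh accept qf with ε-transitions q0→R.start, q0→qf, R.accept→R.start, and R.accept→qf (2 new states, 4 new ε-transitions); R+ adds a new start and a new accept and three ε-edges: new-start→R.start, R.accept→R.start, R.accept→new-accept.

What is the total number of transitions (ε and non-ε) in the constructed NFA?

13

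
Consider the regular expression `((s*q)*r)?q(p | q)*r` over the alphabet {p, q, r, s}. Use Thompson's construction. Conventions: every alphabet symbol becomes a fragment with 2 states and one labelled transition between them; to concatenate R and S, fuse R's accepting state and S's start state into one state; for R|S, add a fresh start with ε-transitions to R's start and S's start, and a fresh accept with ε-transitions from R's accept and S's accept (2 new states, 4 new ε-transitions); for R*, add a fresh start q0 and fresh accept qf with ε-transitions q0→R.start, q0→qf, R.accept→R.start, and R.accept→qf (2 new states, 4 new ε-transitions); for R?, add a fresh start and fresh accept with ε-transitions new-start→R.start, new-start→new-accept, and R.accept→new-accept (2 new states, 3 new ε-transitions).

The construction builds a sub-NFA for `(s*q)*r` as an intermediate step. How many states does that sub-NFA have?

8

Fragment for `(s*q)*r`:
Each of the 3 symbol leaves contributes a 2-state fragment.
  s* = 4 states
  s*q = 5 states
  (s*q)* = 7 states
  (s*q)*r = 8 states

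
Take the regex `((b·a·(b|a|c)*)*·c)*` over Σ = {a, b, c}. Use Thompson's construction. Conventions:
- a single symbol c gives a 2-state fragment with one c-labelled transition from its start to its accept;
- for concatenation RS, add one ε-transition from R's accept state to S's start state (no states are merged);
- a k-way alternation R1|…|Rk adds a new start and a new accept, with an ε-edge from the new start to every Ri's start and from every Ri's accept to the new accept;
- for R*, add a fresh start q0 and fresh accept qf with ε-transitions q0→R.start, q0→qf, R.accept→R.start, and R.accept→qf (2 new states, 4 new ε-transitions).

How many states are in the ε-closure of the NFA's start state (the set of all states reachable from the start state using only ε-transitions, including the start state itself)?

6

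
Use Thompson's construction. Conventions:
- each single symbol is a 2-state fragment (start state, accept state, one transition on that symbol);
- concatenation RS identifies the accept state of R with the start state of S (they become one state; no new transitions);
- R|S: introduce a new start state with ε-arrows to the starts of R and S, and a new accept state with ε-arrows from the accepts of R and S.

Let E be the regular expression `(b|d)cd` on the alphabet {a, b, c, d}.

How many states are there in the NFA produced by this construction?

By structural recursion:
Each of the 4 symbol leaves contributes a 2-state fragment.
  b|d → 6 states
  (b|d)cd → 8 states

8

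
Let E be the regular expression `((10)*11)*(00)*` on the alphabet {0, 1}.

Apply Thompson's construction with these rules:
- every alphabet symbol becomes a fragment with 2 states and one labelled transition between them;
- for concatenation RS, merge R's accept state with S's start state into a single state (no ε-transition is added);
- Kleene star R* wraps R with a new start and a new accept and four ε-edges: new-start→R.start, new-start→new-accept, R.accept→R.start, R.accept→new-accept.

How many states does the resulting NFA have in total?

Bottom-up over the parse tree:
Each of the 6 symbol leaves contributes a 2-state fragment.
  10 — 3 states
  (10)* — 5 states
  (10)*11 — 7 states
  ((10)*11)* — 9 states
  00 — 3 states
  (00)* — 5 states
  ((10)*11)*(00)* — 13 states

13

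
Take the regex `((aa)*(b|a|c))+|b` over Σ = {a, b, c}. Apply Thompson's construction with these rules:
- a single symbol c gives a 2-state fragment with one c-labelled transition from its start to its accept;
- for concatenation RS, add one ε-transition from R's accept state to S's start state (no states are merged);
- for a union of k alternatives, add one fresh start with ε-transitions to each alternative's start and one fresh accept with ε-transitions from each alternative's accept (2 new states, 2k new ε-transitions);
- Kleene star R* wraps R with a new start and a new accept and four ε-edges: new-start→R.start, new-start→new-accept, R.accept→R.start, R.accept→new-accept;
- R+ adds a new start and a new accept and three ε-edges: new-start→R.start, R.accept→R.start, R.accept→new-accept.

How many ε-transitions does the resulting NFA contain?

Building bottom-up:
Each of the 6 symbol leaves contributes 0 ε-transitions.
  aa → 1 ε-transition
  (aa)* → 5 ε-transitions
  b|a|c → 6 ε-transitions
  (aa)*(b|a|c) → 12 ε-transitions
  ((aa)*(b|a|c))+ → 15 ε-transitions
  ((aa)*(b|a|c))+|b → 19 ε-transitions

19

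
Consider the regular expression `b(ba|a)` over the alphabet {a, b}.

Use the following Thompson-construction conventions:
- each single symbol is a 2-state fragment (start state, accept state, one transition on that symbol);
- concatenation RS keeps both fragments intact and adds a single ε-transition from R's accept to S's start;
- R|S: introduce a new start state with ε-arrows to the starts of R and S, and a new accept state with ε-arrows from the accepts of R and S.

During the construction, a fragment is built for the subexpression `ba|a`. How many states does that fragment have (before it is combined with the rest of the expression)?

8

Fragment for `ba|a`:
Each of the 3 symbol leaves contributes a 2-state fragment.
  ba — 4 states
  ba|a — 8 states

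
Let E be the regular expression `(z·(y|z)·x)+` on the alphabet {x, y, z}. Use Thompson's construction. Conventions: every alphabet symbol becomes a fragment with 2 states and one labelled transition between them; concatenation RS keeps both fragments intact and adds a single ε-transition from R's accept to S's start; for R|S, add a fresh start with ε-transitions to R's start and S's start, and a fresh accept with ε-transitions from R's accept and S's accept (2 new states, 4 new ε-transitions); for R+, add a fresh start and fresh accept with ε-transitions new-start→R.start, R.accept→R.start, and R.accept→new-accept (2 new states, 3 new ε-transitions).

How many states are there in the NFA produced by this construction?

12

Recursing over subexpressions:
Each of the 4 symbol leaves contributes a 2-state fragment.
  y|z — 6 states
  z·(y|z)·x — 10 states
  (z·(y|z)·x)+ — 12 states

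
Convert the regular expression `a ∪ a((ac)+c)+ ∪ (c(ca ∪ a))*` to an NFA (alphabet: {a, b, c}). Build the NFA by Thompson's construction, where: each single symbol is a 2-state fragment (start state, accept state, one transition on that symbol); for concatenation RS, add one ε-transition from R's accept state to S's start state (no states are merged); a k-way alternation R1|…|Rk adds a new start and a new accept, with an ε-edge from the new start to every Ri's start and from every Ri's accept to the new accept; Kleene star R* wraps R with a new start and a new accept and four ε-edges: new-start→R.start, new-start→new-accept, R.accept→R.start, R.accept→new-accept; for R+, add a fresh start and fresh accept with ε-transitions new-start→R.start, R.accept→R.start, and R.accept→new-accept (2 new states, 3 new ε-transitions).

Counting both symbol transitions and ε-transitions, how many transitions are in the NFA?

34

Per subexpression:
Each of the 9 symbol leaves contributes 1 transition (1 symbol, 0 ε).
  ac = 3 transitions (2 symbol, 1 ε)
  (ac)+ = 6 transitions (2 symbol, 4 ε)
  (ac)+c = 8 transitions (3 symbol, 5 ε)
  ((ac)+c)+ = 11 transitions (3 symbol, 8 ε)
  a((ac)+c)+ = 13 transitions (4 symbol, 9 ε)
  ca = 3 transitions (2 symbol, 1 ε)
  ca ∪ a = 8 transitions (3 symbol, 5 ε)
  c(ca ∪ a) = 10 transitions (4 symbol, 6 ε)
  (c(ca ∪ a))* = 14 transitions (4 symbol, 10 ε)
  a ∪ a((ac)+c)+ ∪ (c(ca ∪ a))* = 34 transitions (9 symbol, 25 ε)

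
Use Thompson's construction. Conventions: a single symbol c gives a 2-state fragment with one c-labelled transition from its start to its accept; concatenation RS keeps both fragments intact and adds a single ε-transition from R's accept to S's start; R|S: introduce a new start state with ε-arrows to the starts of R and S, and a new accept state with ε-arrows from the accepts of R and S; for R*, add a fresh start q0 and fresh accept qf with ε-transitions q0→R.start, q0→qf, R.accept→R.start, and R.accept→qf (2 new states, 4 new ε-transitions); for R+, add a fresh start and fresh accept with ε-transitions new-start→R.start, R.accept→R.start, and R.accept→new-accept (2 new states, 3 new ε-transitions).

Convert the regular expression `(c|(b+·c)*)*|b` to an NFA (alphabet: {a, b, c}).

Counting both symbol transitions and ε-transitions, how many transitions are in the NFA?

24

Recursing over subexpressions:
Each of the 4 symbol leaves contributes 1 transition (1 symbol, 0 ε).
  b+ : 4 transitions (1 symbol, 3 ε)
  b+·c : 6 transitions (2 symbol, 4 ε)
  (b+·c)* : 10 transitions (2 symbol, 8 ε)
  c|(b+·c)* : 15 transitions (3 symbol, 12 ε)
  (c|(b+·c)*)* : 19 transitions (3 symbol, 16 ε)
  (c|(b+·c)*)*|b : 24 transitions (4 symbol, 20 ε)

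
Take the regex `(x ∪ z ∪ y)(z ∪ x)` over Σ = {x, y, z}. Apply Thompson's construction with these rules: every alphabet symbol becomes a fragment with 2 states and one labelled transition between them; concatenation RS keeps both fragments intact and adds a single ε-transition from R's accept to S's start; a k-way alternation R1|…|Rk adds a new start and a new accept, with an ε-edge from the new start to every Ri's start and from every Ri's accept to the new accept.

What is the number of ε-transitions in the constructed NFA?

11

Building bottom-up:
Each of the 5 symbol leaves contributes 0 ε-transitions.
  x ∪ z ∪ y : 6 ε-transitions
  z ∪ x : 4 ε-transitions
  (x ∪ z ∪ y)(z ∪ x) : 11 ε-transitions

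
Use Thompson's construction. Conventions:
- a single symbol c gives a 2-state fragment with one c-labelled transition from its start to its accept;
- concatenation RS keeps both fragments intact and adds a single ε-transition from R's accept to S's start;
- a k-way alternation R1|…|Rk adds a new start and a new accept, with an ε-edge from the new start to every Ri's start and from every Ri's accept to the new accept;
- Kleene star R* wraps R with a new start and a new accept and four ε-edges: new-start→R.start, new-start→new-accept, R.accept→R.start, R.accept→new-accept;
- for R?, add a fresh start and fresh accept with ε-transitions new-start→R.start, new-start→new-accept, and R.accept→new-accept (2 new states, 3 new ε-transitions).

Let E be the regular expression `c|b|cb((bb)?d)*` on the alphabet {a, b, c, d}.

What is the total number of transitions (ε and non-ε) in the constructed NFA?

Per subexpression:
Each of the 7 symbol leaves contributes 1 transition (1 symbol, 0 ε).
  bb = 3 transitions (2 symbol, 1 ε)
  (bb)? = 6 transitions (2 symbol, 4 ε)
  (bb)?d = 8 transitions (3 symbol, 5 ε)
  ((bb)?d)* = 12 transitions (3 symbol, 9 ε)
  cb((bb)?d)* = 16 transitions (5 symbol, 11 ε)
  c|b|cb((bb)?d)* = 24 transitions (7 symbol, 17 ε)

24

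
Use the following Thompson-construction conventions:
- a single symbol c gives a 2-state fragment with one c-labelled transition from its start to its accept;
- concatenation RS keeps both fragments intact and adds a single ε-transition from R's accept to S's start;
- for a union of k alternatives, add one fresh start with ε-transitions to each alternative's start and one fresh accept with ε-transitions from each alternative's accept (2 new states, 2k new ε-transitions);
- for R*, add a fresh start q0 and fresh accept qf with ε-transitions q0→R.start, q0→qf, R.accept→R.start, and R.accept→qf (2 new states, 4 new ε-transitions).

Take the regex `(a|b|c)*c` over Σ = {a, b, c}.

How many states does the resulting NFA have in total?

12

Building bottom-up:
Each of the 4 symbol leaves contributes a 2-state fragment.
  a|b|c = 8 states
  (a|b|c)* = 10 states
  (a|b|c)*c = 12 states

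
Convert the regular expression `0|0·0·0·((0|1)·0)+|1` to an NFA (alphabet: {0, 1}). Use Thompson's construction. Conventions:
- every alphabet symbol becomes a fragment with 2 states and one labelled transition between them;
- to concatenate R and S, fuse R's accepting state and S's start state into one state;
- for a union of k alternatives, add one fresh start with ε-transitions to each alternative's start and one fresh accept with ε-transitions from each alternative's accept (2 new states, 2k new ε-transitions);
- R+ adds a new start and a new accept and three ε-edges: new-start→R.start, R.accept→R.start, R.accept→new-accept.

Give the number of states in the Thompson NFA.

By structural recursion:
Each of the 8 symbol leaves contributes a 2-state fragment.
  0|1 : 6 states
  (0|1)·0 : 7 states
  ((0|1)·0)+ : 9 states
  0·0·0·((0|1)·0)+ : 12 states
  0|0·0·0·((0|1)·0)+|1 : 18 states

18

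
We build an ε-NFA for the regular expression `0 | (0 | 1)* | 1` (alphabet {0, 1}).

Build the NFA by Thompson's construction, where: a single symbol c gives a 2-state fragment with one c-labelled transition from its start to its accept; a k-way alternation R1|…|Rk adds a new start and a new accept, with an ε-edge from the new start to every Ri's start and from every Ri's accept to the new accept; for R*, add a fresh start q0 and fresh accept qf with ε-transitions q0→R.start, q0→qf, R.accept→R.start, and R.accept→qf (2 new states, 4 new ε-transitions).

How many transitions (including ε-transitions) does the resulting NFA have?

18

By structural recursion:
Each of the 4 symbol leaves contributes 1 transition (1 symbol, 0 ε).
  0 | 1 = 6 transitions (2 symbol, 4 ε)
  (0 | 1)* = 10 transitions (2 symbol, 8 ε)
  0 | (0 | 1)* | 1 = 18 transitions (4 symbol, 14 ε)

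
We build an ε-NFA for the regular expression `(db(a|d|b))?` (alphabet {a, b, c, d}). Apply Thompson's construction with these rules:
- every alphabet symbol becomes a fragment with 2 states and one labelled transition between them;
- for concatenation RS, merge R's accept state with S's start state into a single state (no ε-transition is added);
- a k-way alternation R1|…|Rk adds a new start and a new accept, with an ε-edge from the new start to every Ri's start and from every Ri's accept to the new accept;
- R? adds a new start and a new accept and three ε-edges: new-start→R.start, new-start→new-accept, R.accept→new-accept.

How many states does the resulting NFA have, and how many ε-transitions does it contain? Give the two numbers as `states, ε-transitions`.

12, 9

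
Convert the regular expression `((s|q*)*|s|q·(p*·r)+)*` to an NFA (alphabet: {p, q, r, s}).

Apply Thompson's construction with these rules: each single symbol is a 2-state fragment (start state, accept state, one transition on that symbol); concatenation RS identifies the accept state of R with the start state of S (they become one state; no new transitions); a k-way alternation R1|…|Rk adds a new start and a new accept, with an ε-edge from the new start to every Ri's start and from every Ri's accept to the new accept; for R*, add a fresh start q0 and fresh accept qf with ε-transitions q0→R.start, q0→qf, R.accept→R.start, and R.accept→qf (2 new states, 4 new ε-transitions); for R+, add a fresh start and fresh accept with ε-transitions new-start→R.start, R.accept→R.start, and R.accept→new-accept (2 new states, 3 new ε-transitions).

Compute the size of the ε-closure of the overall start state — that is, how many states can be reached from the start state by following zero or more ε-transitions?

14

Compute the ε-closure size of each fragment's start state recursively; a symbol fragment's start has no outgoing ε-edge, so its closure is just itself (size 1).
  q* → the star's fresh start ε-reaches both the body's start and the fresh accept: |ε-closure| = 2 + 1 = 3
  s|q* → new start ε-reaches every alternative's start; at least one alternative accepts ε, so the union's new accept is reached too: |ε-closure| = 1 + 1 + 3 + 1 = 6
  (s|q*)* → new start has ε-edges to the inner start and to the new accept, so |ε-closure| = 2 + 6 = 8
  p* → new start has ε-edges to the inner start and to the new accept, so |ε-closure| = 2 + 1 = 3
  p*·r → the left operand accepts ε, so the closure extends into the next operand (the shared merged state is already counted); |ε-closure| = 3 + (1−1) = 3
  (p*·r)+ → new start ε-reaches only the body's start; the new accept needs a symbol first: |ε-closure| = 1 + 3 = 4
  q·(p*·r)+ → same as the first factor's closure: |ε-closure| = 1
  (s|q*)*|s|q·(p*·r)+ → |ε-closure| = 1 (new start) + (8 + 1 + 1) + 1 (new accept, since some branch ε-reaches its own accept) = 12
  ((s|q*)*|s|q·(p*·r)+)* → the star's fresh start ε-reaches both the body's start and the fresh accept: |ε-closure| = 2 + 12 = 14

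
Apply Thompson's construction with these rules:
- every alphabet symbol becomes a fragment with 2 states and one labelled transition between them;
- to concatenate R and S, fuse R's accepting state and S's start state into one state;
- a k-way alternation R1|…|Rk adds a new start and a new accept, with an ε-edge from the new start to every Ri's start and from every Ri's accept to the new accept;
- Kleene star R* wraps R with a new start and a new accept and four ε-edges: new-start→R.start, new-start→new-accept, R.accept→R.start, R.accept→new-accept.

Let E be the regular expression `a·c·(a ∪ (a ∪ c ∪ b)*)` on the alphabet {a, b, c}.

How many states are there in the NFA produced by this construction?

16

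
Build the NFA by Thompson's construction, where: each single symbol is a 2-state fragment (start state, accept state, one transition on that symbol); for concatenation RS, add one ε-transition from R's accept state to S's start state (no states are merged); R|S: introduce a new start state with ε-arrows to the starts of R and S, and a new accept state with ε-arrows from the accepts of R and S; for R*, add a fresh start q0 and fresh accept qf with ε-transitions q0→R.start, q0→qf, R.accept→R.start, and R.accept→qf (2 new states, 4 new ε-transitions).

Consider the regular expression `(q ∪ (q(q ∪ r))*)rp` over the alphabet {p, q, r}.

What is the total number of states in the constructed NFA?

Building bottom-up:
Each of the 6 symbol leaves contributes a 2-state fragment.
  q ∪ r → 6 states
  q(q ∪ r) → 8 states
  (q(q ∪ r))* → 10 states
  q ∪ (q(q ∪ r))* → 14 states
  (q ∪ (q(q ∪ r))*)rp → 18 states

18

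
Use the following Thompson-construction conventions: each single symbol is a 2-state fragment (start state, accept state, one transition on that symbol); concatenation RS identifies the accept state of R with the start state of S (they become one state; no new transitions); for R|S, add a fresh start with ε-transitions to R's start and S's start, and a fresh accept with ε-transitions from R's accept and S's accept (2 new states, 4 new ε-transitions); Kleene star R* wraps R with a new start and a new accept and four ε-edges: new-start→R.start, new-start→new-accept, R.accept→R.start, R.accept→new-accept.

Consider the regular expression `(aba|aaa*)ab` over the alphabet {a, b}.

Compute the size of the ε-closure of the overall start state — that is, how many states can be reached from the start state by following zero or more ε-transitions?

3

Let C(F) = |ε-closure(F.start)| within fragment F, and note whether F accepts ε. Symbol fragments have C = 1 and do not accept ε. Then:
  aba — same as the first factor's closure: C = 1
  a* — C = 1 (new start) + 1 (body) + 1 (new accept) = 3
  aaa* — same as the first factor's closure: C = 1
  aba|aaa* — new start ε-reaches every alternative's start; none of them accept ε, so the new accept is not reached: C = 1 + 1 + 1 = 3
  (aba|aaa*)ab — same as the first factor's closure: C = 3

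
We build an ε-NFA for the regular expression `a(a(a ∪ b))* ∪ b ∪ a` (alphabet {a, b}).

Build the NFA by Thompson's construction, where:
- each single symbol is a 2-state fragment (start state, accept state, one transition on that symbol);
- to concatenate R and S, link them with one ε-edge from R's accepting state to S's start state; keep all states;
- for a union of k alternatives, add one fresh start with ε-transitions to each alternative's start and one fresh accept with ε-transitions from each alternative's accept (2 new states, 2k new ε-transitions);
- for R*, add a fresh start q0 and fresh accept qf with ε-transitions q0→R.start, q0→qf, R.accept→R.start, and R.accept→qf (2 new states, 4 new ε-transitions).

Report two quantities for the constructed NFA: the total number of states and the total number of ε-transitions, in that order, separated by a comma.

18, 16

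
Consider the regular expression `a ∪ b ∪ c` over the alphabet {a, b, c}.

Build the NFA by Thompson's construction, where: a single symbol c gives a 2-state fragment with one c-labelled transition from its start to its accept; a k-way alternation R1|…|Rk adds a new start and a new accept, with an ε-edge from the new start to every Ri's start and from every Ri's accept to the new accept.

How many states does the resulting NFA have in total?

8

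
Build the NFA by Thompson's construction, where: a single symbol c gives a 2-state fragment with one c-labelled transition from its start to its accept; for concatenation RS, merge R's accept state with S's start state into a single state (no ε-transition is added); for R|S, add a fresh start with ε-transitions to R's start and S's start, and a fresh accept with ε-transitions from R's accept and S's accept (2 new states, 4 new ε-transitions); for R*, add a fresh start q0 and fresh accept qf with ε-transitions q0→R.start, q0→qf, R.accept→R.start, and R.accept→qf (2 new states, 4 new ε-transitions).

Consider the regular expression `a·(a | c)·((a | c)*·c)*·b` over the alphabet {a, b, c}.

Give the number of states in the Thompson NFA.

18

Bottom-up over the parse tree:
Each of the 7 symbol leaves contributes a 2-state fragment.
  a | c = 6 states
  a | c = 6 states
  (a | c)* = 8 states
  (a | c)*·c = 9 states
  ((a | c)*·c)* = 11 states
  a·(a | c)·((a | c)*·c)*·b = 18 states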